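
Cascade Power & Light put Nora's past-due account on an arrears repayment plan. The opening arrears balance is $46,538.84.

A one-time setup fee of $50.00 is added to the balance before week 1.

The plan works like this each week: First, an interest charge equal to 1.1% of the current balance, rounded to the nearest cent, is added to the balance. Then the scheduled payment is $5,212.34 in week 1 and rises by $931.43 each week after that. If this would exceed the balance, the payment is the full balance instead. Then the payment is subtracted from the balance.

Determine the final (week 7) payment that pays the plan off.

Week 1: $46,588.84 +$512.48 interest = $47,101.32; pay $5,212.34 → $41,888.98
Week 2: $41,888.98 +$460.78 interest = $42,349.76; pay $6,143.77 → $36,205.99
Week 3: $36,205.99 +$398.27 interest = $36,604.26; pay $7,075.20 → $29,529.06
Week 4: $29,529.06 +$324.82 interest = $29,853.88; pay $8,006.63 → $21,847.25
Week 5: $21,847.25 +$240.32 interest = $22,087.57; pay $8,938.06 → $13,149.51
Week 6: $13,149.51 +$144.64 interest = $13,294.15; pay $9,869.49 → $3,424.66
Week 7: $3,424.66 +$37.67 interest = $3,462.33; pay $3,462.33 → $0.00

$3,462.33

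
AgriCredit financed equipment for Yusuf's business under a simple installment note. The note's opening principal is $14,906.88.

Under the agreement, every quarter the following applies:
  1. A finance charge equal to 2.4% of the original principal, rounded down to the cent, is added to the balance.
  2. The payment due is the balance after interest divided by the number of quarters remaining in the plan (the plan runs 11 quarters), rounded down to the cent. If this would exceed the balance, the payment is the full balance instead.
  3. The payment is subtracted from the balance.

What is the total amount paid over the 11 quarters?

$18,842.24

Quarter 1: opening $14,906.88; interest $357.76 → $15,264.64; payment $1,387.69; balance $13,876.95
Quarter 2: opening $13,876.95; interest $357.76 → $14,234.71; payment $1,423.47; balance $12,811.24
Quarter 3: opening $12,811.24; interest $357.76 → $13,169.00; payment $1,463.22; balance $11,705.78
Quarter 4: opening $11,705.78; interest $357.76 → $12,063.54; payment $1,507.94; balance $10,555.60
Quarter 5: opening $10,555.60; interest $357.76 → $10,913.36; payment $1,559.05; balance $9,354.31
Quarter 6: opening $9,354.31; interest $357.76 → $9,712.07; payment $1,618.67; balance $8,093.40
Quarter 7: opening $8,093.40; interest $357.76 → $8,451.16; payment $1,690.23; balance $6,760.93
Quarter 8: opening $6,760.93; interest $357.76 → $7,118.69; payment $1,779.67; balance $5,339.02
Quarter 9: opening $5,339.02; interest $357.76 → $5,696.78; payment $1,898.92; balance $3,797.86
Quarter 10: opening $3,797.86; interest $357.76 → $4,155.62; payment $2,077.81; balance $2,077.81
Quarter 11: opening $2,077.81; interest $357.76 → $2,435.57; payment $2,435.57; balance $0.00
Total paid: $18,842.24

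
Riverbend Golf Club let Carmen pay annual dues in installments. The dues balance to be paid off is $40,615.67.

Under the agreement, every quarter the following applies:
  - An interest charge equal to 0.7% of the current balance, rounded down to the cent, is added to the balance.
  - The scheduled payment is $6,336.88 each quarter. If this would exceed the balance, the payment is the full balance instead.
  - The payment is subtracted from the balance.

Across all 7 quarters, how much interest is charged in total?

$1,089.95

Quarter 1: opening $40,615.67; interest $284.30 → $40,899.97; payment $6,336.88; balance $34,563.09
Quarter 2: opening $34,563.09; interest $241.94 → $34,805.03; payment $6,336.88; balance $28,468.15
Quarter 3: opening $28,468.15; interest $199.27 → $28,667.42; payment $6,336.88; balance $22,330.54
Quarter 4: opening $22,330.54; interest $156.31 → $22,486.85; payment $6,336.88; balance $16,149.97
Quarter 5: opening $16,149.97; interest $113.04 → $16,263.01; payment $6,336.88; balance $9,926.13
Quarter 6: opening $9,926.13; interest $69.48 → $9,995.61; payment $6,336.88; balance $3,658.73
Quarter 7: opening $3,658.73; interest $25.61 → $3,684.34; payment $3,684.34; balance $0.00
Total interest: $284.30 + $241.94 + $199.27 + $156.31 + $113.04 + $69.48 + $25.61 = $1,089.95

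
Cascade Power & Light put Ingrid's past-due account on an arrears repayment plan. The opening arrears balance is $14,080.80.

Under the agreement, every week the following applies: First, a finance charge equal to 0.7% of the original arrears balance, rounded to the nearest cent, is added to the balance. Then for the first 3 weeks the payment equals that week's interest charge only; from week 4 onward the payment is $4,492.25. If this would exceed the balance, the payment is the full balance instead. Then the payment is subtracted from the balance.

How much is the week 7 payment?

$998.33

# | Opening | Interest | Payment | End bal
1 | $14,080.80 | $98.57 | $98.57 | $14,080.80
2 | $14,080.80 | $98.57 | $98.57 | $14,080.80
3 | $14,080.80 | $98.57 | $98.57 | $14,080.80
4 | $14,080.80 | $98.57 | $4,492.25 | $9,687.12
5 | $9,687.12 | $98.57 | $4,492.25 | $5,293.44
6 | $5,293.44 | $98.57 | $4,492.25 | $899.76
7 | $899.76 | $98.57 | $998.33 | $0.00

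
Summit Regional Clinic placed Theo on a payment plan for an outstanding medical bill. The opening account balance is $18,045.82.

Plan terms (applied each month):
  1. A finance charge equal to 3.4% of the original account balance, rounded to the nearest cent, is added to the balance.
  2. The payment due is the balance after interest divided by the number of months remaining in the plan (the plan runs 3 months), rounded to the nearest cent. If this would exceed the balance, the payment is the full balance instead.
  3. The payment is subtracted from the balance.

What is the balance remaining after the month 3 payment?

Month 1: opening $18,045.82; interest $613.56 → $18,659.38; payment $6,219.79; balance $12,439.59
Month 2: opening $12,439.59; interest $613.56 → $13,053.15; payment $6,526.58; balance $6,526.57
Month 3: opening $6,526.57; interest $613.56 → $7,140.13; payment $7,140.13; balance $0.00

$0.00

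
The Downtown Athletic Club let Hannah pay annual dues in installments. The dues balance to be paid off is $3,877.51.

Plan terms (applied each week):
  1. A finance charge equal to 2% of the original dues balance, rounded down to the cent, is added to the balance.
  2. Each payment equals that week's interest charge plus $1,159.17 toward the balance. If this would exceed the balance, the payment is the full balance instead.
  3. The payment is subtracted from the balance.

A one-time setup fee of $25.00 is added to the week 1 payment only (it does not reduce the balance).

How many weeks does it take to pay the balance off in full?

4

Week 1: opening $3,877.51; interest $77.55 → $3,955.06; payment $1,236.72 (+ $25.00 fee); balance $2,718.34
Week 2: opening $2,718.34; interest $77.55 → $2,795.89; payment $1,236.72; balance $1,559.17
Week 3: opening $1,559.17; interest $77.55 → $1,636.72; payment $1,236.72; balance $400.00
Week 4: opening $400.00; interest $77.55 → $477.55; payment $477.55; balance $0.00
Balance reaches $0.00 in week 4.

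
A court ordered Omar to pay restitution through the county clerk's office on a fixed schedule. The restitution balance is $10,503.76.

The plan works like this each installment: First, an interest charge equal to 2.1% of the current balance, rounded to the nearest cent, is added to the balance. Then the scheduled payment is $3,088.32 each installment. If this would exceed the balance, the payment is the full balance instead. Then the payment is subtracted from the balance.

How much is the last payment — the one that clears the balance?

Installment 1: $10,503.76 +$220.58 interest = $10,724.34; pay $3,088.32 → $7,636.02
Installment 2: $7,636.02 +$160.36 interest = $7,796.38; pay $3,088.32 → $4,708.06
Installment 3: $4,708.06 +$98.87 interest = $4,806.93; pay $3,088.32 → $1,718.61
Installment 4: $1,718.61 +$36.09 interest = $1,754.70; pay $1,754.70 → $0.00

$1,754.70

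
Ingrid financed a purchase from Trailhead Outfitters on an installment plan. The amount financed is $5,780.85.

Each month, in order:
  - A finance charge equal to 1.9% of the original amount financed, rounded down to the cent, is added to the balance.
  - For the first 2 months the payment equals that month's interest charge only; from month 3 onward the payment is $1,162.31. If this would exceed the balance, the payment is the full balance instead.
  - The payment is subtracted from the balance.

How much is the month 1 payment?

Month 1: opening $5,780.85; interest $109.83 → $5,890.68; payment $109.83; balance $5,780.85

$109.83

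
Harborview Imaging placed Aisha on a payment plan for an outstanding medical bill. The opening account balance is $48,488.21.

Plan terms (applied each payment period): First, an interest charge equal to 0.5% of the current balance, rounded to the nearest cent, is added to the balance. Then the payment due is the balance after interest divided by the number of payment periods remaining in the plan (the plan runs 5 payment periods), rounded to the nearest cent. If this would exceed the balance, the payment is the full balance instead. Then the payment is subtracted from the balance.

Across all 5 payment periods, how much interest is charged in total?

$732.19

Payment period 1: $48,488.21 +$242.44 interest = $48,730.65; pay $9,746.13 → $38,984.52
Payment period 2: $38,984.52 +$194.92 interest = $39,179.44; pay $9,794.86 → $29,384.58
Payment period 3: $29,384.58 +$146.92 interest = $29,531.50; pay $9,843.83 → $19,687.67
Payment period 4: $19,687.67 +$98.44 interest = $19,786.11; pay $9,893.06 → $9,893.05
Payment period 5: $9,893.05 +$49.47 interest = $9,942.52; pay $9,942.52 → $0.00
Total interest: $242.44 + $194.92 + $146.92 + $98.44 + $49.47 = $732.19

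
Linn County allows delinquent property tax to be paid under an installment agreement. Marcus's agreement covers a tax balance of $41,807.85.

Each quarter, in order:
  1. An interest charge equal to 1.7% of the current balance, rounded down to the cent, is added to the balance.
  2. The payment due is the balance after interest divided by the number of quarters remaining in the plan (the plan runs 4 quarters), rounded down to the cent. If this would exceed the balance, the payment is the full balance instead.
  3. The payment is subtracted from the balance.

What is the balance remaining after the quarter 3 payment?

$10,994.13

Quarter 1: $41,807.85 +$710.73 interest = $42,518.58; pay $10,629.64 → $31,888.94
Quarter 2: $31,888.94 +$542.11 interest = $32,431.05; pay $10,810.35 → $21,620.70
Quarter 3: $21,620.70 +$367.55 interest = $21,988.25; pay $10,994.12 → $10,994.13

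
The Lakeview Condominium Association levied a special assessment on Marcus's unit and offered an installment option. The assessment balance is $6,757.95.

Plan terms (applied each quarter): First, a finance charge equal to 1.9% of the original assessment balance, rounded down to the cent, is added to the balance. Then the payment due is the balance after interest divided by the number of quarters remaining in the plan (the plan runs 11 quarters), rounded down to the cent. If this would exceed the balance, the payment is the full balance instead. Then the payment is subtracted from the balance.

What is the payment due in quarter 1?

$626.03

Quarter 1: $6,757.95 +$128.40 interest = $6,886.35; pay $626.03 → $6,260.32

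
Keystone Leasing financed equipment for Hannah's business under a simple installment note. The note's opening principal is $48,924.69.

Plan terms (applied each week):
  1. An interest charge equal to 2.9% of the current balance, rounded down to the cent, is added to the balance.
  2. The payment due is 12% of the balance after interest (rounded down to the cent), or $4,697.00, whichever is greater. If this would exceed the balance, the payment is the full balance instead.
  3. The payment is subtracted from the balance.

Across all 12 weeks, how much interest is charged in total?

$9,275.31

Week 1: opening $48,924.69; interest $1,418.81 → $50,343.50; payment $6,041.22; balance $44,302.28
Week 2: opening $44,302.28; interest $1,284.76 → $45,587.04; payment $5,470.44; balance $40,116.60
Week 3: opening $40,116.60; interest $1,163.38 → $41,279.98; payment $4,953.59; balance $36,326.39
Week 4: opening $36,326.39; interest $1,053.46 → $37,379.85; payment $4,697.00; balance $32,682.85
Week 5: opening $32,682.85; interest $947.80 → $33,630.65; payment $4,697.00; balance $28,933.65
Week 6: opening $28,933.65; interest $839.07 → $29,772.72; payment $4,697.00; balance $25,075.72
Week 7: opening $25,075.72; interest $727.19 → $25,802.91; payment $4,697.00; balance $21,105.91
Week 8: opening $21,105.91; interest $612.07 → $21,717.98; payment $4,697.00; balance $17,020.98
Week 9: opening $17,020.98; interest $493.60 → $17,514.58; payment $4,697.00; balance $12,817.58
Week 10: opening $12,817.58; interest $371.70 → $13,189.28; payment $4,697.00; balance $8,492.28
Week 11: opening $8,492.28; interest $246.27 → $8,738.55; payment $4,697.00; balance $4,041.55
Week 12: opening $4,041.55; interest $117.20 → $4,158.75; payment $4,158.75; balance $0.00
Total interest: $1,418.81 + $1,284.76 + $1,163.38 + $1,053.46 + $947.80 + $839.07 + $727.19 + $612.07 + $493.60 + $371.70 + $246.27 + $117.20 = $9,275.31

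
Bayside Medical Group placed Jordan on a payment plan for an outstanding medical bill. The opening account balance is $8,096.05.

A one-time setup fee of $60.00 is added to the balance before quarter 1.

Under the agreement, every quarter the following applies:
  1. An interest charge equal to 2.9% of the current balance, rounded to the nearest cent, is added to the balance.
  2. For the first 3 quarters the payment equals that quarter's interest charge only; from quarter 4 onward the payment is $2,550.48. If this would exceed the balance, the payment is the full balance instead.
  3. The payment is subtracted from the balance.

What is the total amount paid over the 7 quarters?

$9,401.28

Quarter 1: opening $8,156.05; interest $236.53 → $8,392.58; payment $236.53; balance $8,156.05
Quarter 2: opening $8,156.05; interest $236.53 → $8,392.58; payment $236.53; balance $8,156.05
Quarter 3: opening $8,156.05; interest $236.53 → $8,392.58; payment $236.53; balance $8,156.05
Quarter 4: opening $8,156.05; interest $236.53 → $8,392.58; payment $2,550.48; balance $5,842.10
Quarter 5: opening $5,842.10; interest $169.42 → $6,011.52; payment $2,550.48; balance $3,461.04
Quarter 6: opening $3,461.04; interest $100.37 → $3,561.41; payment $2,550.48; balance $1,010.93
Quarter 7: opening $1,010.93; interest $29.32 → $1,040.25; payment $1,040.25; balance $0.00
Total paid: $9,401.28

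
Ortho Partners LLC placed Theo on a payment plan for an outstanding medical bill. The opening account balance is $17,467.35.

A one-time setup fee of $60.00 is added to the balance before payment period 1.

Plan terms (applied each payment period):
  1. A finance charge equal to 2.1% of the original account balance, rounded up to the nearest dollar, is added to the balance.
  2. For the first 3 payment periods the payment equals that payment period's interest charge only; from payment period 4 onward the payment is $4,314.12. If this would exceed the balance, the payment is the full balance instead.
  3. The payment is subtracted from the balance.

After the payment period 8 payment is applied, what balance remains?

Payment period 1: $17,527.35 +$367.00 interest = $17,894.35; pay $367.00 → $17,527.35
Payment period 2: $17,527.35 +$367.00 interest = $17,894.35; pay $367.00 → $17,527.35
Payment period 3: $17,527.35 +$367.00 interest = $17,894.35; pay $367.00 → $17,527.35
Payment period 4: $17,527.35 +$367.00 interest = $17,894.35; pay $4,314.12 → $13,580.23
Payment period 5: $13,580.23 +$367.00 interest = $13,947.23; pay $4,314.12 → $9,633.11
Payment period 6: $9,633.11 +$367.00 interest = $10,000.11; pay $4,314.12 → $5,685.99
Payment period 7: $5,685.99 +$367.00 interest = $6,052.99; pay $4,314.12 → $1,738.87
Payment period 8: $1,738.87 +$367.00 interest = $2,105.87; pay $2,105.87 → $0.00

$0.00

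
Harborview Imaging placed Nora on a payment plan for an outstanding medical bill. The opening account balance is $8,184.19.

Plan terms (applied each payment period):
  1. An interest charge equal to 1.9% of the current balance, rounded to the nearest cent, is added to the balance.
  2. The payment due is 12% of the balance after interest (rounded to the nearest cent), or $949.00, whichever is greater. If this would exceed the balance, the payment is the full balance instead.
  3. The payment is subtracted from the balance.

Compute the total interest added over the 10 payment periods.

# | Opening | Interest | Payment | End bal
1 | $8,184.19 | $155.50 | $1,000.76 | $7,338.93
2 | $7,338.93 | $139.44 | $949.00 | $6,529.37
3 | $6,529.37 | $124.06 | $949.00 | $5,704.43
4 | $5,704.43 | $108.38 | $949.00 | $4,863.81
5 | $4,863.81 | $92.41 | $949.00 | $4,007.22
6 | $4,007.22 | $76.14 | $949.00 | $3,134.36
7 | $3,134.36 | $59.55 | $949.00 | $2,244.91
8 | $2,244.91 | $42.65 | $949.00 | $1,338.56
9 | $1,338.56 | $25.43 | $949.00 | $414.99
10 | $414.99 | $7.88 | $422.87 | $0.00
Total interest: $155.50 + $139.44 + $124.06 + $108.38 + $92.41 + $76.14 + $59.55 + $42.65 + $25.43 + $7.88 = $831.44

$831.44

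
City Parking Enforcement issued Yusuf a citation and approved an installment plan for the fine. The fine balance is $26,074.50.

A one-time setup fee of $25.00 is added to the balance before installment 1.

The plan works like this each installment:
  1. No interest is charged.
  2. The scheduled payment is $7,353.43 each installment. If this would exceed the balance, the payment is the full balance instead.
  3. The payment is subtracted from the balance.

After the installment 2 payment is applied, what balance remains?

Installment 1: $26,099.50 − $7,353.43 → $18,746.07
Installment 2: $18,746.07 − $7,353.43 → $11,392.64

$11,392.64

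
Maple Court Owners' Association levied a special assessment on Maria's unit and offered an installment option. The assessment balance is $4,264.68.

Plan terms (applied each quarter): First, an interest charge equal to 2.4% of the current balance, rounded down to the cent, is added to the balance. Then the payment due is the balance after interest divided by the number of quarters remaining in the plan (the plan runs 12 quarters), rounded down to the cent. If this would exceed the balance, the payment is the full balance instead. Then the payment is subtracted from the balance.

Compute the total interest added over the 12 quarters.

$727.45

Quarter 1: opening $4,264.68; interest $102.35 → $4,367.03; payment $363.91; balance $4,003.12
Quarter 2: opening $4,003.12; interest $96.07 → $4,099.19; payment $372.65; balance $3,726.54
Quarter 3: opening $3,726.54; interest $89.43 → $3,815.97; payment $381.59; balance $3,434.38
Quarter 4: opening $3,434.38; interest $82.42 → $3,516.80; payment $390.75; balance $3,126.05
Quarter 5: opening $3,126.05; interest $75.02 → $3,201.07; payment $400.13; balance $2,800.94
Quarter 6: opening $2,800.94; interest $67.22 → $2,868.16; payment $409.73; balance $2,458.43
Quarter 7: opening $2,458.43; interest $59.00 → $2,517.43; payment $419.57; balance $2,097.86
Quarter 8: opening $2,097.86; interest $50.34 → $2,148.20; payment $429.64; balance $1,718.56
Quarter 9: opening $1,718.56; interest $41.24 → $1,759.80; payment $439.95; balance $1,319.85
Quarter 10: opening $1,319.85; interest $31.67 → $1,351.52; payment $450.50; balance $901.02
Quarter 11: opening $901.02; interest $21.62 → $922.64; payment $461.32; balance $461.32
Quarter 12: opening $461.32; interest $11.07 → $472.39; payment $472.39; balance $0.00
Total interest: $102.35 + $96.07 + $89.43 + $82.42 + $75.02 + $67.22 + $59.00 + $50.34 + $41.24 + $31.67 + $21.62 + $11.07 = $727.45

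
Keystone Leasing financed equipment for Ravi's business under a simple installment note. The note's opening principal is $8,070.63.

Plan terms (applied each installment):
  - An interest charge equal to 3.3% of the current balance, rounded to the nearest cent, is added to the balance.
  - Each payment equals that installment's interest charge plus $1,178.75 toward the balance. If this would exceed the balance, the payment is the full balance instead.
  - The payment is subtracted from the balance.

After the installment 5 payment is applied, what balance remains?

Installment 1: $8,070.63 +$266.33 interest = $8,336.96; pay $1,445.08 → $6,891.88
Installment 2: $6,891.88 +$227.43 interest = $7,119.31; pay $1,406.18 → $5,713.13
Installment 3: $5,713.13 +$188.53 interest = $5,901.66; pay $1,367.28 → $4,534.38
Installment 4: $4,534.38 +$149.63 interest = $4,684.01; pay $1,328.38 → $3,355.63
Installment 5: $3,355.63 +$110.74 interest = $3,466.37; pay $1,289.49 → $2,176.88

$2,176.88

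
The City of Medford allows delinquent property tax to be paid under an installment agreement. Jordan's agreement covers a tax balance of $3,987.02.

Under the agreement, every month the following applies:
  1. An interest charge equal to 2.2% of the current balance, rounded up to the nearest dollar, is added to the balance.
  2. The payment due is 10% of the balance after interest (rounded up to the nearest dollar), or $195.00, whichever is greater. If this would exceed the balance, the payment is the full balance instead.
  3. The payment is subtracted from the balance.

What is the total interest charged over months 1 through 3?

Month 1: opening $3,987.02; interest $88.00 → $4,075.02; payment $408.00; balance $3,667.02
Month 2: opening $3,667.02; interest $81.00 → $3,748.02; payment $375.00; balance $3,373.02
Month 3: opening $3,373.02; interest $75.00 → $3,448.02; payment $345.00; balance $3,103.02
Total interest: $88.00 + $81.00 + $75.00 = $244.00

$244.00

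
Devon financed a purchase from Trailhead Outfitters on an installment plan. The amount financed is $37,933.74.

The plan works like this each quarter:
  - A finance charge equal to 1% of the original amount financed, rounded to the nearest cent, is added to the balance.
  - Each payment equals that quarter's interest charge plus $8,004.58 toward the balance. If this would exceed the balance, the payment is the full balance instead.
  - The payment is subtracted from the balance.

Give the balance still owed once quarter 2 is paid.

$21,924.58

Quarter 1: opening $37,933.74; interest $379.34 → $38,313.08; payment $8,383.92; balance $29,929.16
Quarter 2: opening $29,929.16; interest $379.34 → $30,308.50; payment $8,383.92; balance $21,924.58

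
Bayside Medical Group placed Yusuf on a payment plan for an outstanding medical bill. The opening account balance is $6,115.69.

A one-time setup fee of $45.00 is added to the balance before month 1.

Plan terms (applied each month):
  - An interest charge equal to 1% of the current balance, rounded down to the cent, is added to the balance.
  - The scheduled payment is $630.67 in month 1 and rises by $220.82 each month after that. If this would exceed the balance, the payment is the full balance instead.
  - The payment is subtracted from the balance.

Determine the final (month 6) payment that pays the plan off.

$1,037.75

Month 1: opening $6,160.69; interest $61.60 → $6,222.29; payment $630.67; balance $5,591.62
Month 2: opening $5,591.62; interest $55.91 → $5,647.53; payment $851.49; balance $4,796.04
Month 3: opening $4,796.04; interest $47.96 → $4,844.00; payment $1,072.31; balance $3,771.69
Month 4: opening $3,771.69; interest $37.71 → $3,809.40; payment $1,293.13; balance $2,516.27
Month 5: opening $2,516.27; interest $25.16 → $2,541.43; payment $1,513.95; balance $1,027.48
Month 6: opening $1,027.48; interest $10.27 → $1,037.75; payment $1,037.75; balance $0.00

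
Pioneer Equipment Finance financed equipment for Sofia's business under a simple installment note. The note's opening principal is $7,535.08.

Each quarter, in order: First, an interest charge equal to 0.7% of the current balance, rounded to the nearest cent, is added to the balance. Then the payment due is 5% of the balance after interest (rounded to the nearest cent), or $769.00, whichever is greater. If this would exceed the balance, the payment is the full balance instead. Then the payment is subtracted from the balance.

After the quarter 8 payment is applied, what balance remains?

$1,662.67

Quarter 1: opening $7,535.08; interest $52.75 → $7,587.83; payment $769.00; balance $6,818.83
Quarter 2: opening $6,818.83; interest $47.73 → $6,866.56; payment $769.00; balance $6,097.56
Quarter 3: opening $6,097.56; interest $42.68 → $6,140.24; payment $769.00; balance $5,371.24
Quarter 4: opening $5,371.24; interest $37.60 → $5,408.84; payment $769.00; balance $4,639.84
Quarter 5: opening $4,639.84; interest $32.48 → $4,672.32; payment $769.00; balance $3,903.32
Quarter 6: opening $3,903.32; interest $27.32 → $3,930.64; payment $769.00; balance $3,161.64
Quarter 7: opening $3,161.64; interest $22.13 → $3,183.77; payment $769.00; balance $2,414.77
Quarter 8: opening $2,414.77; interest $16.90 → $2,431.67; payment $769.00; balance $1,662.67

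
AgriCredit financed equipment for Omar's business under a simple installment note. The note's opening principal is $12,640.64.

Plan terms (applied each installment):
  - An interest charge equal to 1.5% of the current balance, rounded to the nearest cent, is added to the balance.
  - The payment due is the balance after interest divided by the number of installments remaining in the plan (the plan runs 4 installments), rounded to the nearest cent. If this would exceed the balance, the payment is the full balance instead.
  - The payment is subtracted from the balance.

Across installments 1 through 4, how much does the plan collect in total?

$13,121.83

Installment 1: $12,640.64 +$189.61 interest = $12,830.25; pay $3,207.56 → $9,622.69
Installment 2: $9,622.69 +$144.34 interest = $9,767.03; pay $3,255.68 → $6,511.35
Installment 3: $6,511.35 +$97.67 interest = $6,609.02; pay $3,304.51 → $3,304.51
Installment 4: $3,304.51 +$49.57 interest = $3,354.08; pay $3,354.08 → $0.00
Total paid: $13,121.83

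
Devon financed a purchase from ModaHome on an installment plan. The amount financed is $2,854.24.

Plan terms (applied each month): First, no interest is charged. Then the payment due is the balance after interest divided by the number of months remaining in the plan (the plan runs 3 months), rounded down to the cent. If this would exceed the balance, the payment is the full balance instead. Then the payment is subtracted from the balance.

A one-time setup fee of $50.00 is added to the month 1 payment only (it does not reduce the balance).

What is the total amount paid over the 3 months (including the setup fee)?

$2,904.24

Month 1: opening $2,854.24; payment $951.41 (+ $50.00 fee); balance $1,902.83
Month 2: opening $1,902.83; payment $951.41; balance $951.42
Month 3: opening $951.42; payment $951.42; balance $0.00
Total paid: $2,904.24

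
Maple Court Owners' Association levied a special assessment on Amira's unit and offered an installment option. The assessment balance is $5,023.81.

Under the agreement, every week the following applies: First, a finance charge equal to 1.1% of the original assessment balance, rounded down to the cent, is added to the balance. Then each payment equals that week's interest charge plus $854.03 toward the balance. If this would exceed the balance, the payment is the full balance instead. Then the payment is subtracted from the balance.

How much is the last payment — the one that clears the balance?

$808.92

Week 1: $5,023.81 +$55.26 interest = $5,079.07; pay $909.29 → $4,169.78
Week 2: $4,169.78 +$55.26 interest = $4,225.04; pay $909.29 → $3,315.75
Week 3: $3,315.75 +$55.26 interest = $3,371.01; pay $909.29 → $2,461.72
Week 4: $2,461.72 +$55.26 interest = $2,516.98; pay $909.29 → $1,607.69
Week 5: $1,607.69 +$55.26 interest = $1,662.95; pay $909.29 → $753.66
Week 6: $753.66 +$55.26 interest = $808.92; pay $808.92 → $0.00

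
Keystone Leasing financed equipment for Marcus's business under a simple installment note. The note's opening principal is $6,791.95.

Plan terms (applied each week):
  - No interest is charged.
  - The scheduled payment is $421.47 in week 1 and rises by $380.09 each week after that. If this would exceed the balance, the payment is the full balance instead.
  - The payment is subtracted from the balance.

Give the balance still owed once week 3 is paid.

$4,387.27

Week 1: opening $6,791.95; payment $421.47; balance $6,370.48
Week 2: opening $6,370.48; payment $801.56; balance $5,568.92
Week 3: opening $5,568.92; payment $1,181.65; balance $4,387.27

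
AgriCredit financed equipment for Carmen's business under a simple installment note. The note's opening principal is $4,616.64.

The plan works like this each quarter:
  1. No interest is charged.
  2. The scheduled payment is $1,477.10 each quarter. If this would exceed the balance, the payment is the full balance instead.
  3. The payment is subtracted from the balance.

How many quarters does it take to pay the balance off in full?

Quarter 1: opening $4,616.64; payment $1,477.10; balance $3,139.54
Quarter 2: opening $3,139.54; payment $1,477.10; balance $1,662.44
Quarter 3: opening $1,662.44; payment $1,477.10; balance $185.34
Quarter 4: opening $185.34; payment $185.34; balance $0.00
Balance reaches $0.00 in quarter 4.

4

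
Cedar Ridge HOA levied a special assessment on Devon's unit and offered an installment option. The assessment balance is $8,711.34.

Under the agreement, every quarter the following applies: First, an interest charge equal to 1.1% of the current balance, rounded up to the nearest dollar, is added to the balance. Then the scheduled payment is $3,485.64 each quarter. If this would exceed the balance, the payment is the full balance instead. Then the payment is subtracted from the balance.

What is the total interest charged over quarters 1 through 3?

$176.00

Quarter 1: opening $8,711.34; interest $96.00 → $8,807.34; payment $3,485.64; balance $5,321.70
Quarter 2: opening $5,321.70; interest $59.00 → $5,380.70; payment $3,485.64; balance $1,895.06
Quarter 3: opening $1,895.06; interest $21.00 → $1,916.06; payment $1,916.06; balance $0.00
Total interest: $96.00 + $59.00 + $21.00 = $176.00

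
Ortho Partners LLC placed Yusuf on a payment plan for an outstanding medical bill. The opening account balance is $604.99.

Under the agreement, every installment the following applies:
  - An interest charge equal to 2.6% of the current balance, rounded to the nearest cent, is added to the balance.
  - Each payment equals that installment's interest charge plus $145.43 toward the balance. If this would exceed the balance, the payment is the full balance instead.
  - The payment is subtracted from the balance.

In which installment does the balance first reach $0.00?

5

Installment 1: $604.99 +$15.73 interest = $620.72; pay $161.16 → $459.56
Installment 2: $459.56 +$11.95 interest = $471.51; pay $157.38 → $314.13
Installment 3: $314.13 +$8.17 interest = $322.30; pay $153.60 → $168.70
Installment 4: $168.70 +$4.39 interest = $173.09; pay $149.82 → $23.27
Installment 5: $23.27 +$0.61 interest = $23.88; pay $23.88 → $0.00
Balance reaches $0.00 in installment 5.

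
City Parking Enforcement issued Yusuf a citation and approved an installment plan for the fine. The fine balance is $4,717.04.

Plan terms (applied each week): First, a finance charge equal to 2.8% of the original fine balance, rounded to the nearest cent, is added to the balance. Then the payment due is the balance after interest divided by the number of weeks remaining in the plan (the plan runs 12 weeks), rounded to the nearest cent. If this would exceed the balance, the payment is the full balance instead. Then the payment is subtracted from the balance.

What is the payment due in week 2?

$416.10

Week 1: $4,717.04 +$132.08 interest = $4,849.12; pay $404.09 → $4,445.03
Week 2: $4,445.03 +$132.08 interest = $4,577.11; pay $416.10 → $4,161.01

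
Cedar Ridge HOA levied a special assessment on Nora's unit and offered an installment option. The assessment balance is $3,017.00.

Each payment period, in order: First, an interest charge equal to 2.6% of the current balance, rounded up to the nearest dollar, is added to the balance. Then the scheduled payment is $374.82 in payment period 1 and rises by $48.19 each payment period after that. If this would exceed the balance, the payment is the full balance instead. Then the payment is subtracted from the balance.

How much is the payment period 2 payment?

Payment period 1: opening $3,017.00; interest $79.00 → $3,096.00; payment $374.82; balance $2,721.18
Payment period 2: opening $2,721.18; interest $71.00 → $2,792.18; payment $423.01; balance $2,369.17

$423.01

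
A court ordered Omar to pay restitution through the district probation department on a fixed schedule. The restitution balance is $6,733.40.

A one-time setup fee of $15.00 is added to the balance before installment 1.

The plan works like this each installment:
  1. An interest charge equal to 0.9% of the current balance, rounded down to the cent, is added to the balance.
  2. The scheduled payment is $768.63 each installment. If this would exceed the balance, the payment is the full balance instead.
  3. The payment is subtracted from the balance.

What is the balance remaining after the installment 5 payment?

Installment 1: $6,748.40 +$60.73 interest = $6,809.13; pay $768.63 → $6,040.50
Installment 2: $6,040.50 +$54.36 interest = $6,094.86; pay $768.63 → $5,326.23
Installment 3: $5,326.23 +$47.93 interest = $5,374.16; pay $768.63 → $4,605.53
Installment 4: $4,605.53 +$41.44 interest = $4,646.97; pay $768.63 → $3,878.34
Installment 5: $3,878.34 +$34.90 interest = $3,913.24; pay $768.63 → $3,144.61

$3,144.61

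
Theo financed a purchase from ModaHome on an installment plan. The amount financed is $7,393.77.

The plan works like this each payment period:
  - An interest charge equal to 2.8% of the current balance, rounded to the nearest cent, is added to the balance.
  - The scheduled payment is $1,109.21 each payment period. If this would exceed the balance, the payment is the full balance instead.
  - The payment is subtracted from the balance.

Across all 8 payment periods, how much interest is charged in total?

$907.87

# | Opening | Interest | Payment | End bal
1 | $7,393.77 | $207.03 | $1,109.21 | $6,491.59
2 | $6,491.59 | $181.76 | $1,109.21 | $5,564.14
3 | $5,564.14 | $155.80 | $1,109.21 | $4,610.73
4 | $4,610.73 | $129.10 | $1,109.21 | $3,630.62
5 | $3,630.62 | $101.66 | $1,109.21 | $2,623.07
6 | $2,623.07 | $73.45 | $1,109.21 | $1,587.31
7 | $1,587.31 | $44.44 | $1,109.21 | $522.54
8 | $522.54 | $14.63 | $537.17 | $0.00
Total interest: $207.03 + $181.76 + $155.80 + $129.10 + $101.66 + $73.45 + $44.44 + $14.63 = $907.87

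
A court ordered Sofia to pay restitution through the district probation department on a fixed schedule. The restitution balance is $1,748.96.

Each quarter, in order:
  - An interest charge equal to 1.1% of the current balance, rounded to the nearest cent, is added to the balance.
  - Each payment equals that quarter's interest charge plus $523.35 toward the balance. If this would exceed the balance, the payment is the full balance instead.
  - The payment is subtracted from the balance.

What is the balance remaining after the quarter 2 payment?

Quarter 1: opening $1,748.96; interest $19.24 → $1,768.20; payment $542.59; balance $1,225.61
Quarter 2: opening $1,225.61; interest $13.48 → $1,239.09; payment $536.83; balance $702.26

$702.26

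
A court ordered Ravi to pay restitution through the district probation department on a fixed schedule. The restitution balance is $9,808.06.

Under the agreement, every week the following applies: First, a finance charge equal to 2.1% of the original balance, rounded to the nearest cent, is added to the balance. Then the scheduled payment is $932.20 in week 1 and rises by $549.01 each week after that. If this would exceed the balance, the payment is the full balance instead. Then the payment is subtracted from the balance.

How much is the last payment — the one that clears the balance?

$892.78

# | Opening | Interest | Payment | End bal
1 | $9,808.06 | $205.97 | $932.20 | $9,081.83
2 | $9,081.83 | $205.97 | $1,481.21 | $7,806.59
3 | $7,806.59 | $205.97 | $2,030.22 | $5,982.34
4 | $5,982.34 | $205.97 | $2,579.23 | $3,609.08
5 | $3,609.08 | $205.97 | $3,128.24 | $686.81
6 | $686.81 | $205.97 | $892.78 | $0.00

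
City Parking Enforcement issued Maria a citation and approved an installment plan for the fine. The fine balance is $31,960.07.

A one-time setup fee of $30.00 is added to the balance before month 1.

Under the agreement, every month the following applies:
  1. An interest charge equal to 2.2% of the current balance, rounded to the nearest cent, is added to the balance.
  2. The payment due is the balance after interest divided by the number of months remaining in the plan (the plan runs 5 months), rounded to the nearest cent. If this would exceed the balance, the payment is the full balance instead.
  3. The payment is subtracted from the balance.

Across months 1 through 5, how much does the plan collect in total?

$34,164.37

Month 1: $31,990.07 +$703.78 interest = $32,693.85; pay $6,538.77 → $26,155.08
Month 2: $26,155.08 +$575.41 interest = $26,730.49; pay $6,682.62 → $20,047.87
Month 3: $20,047.87 +$441.05 interest = $20,488.92; pay $6,829.64 → $13,659.28
Month 4: $13,659.28 +$300.50 interest = $13,959.78; pay $6,979.89 → $6,979.89
Month 5: $6,979.89 +$153.56 interest = $7,133.45; pay $7,133.45 → $0.00
Total paid: $34,164.37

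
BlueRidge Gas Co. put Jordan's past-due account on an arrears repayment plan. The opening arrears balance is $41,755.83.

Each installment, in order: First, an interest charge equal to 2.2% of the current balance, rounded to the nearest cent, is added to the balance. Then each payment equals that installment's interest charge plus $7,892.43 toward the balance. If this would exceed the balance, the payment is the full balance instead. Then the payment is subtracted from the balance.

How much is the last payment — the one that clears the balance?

Installment 1: $41,755.83 +$918.63 interest = $42,674.46; pay $8,811.06 → $33,863.40
Installment 2: $33,863.40 +$744.99 interest = $34,608.39; pay $8,637.42 → $25,970.97
Installment 3: $25,970.97 +$571.36 interest = $26,542.33; pay $8,463.79 → $18,078.54
Installment 4: $18,078.54 +$397.73 interest = $18,476.27; pay $8,290.16 → $10,186.11
Installment 5: $10,186.11 +$224.09 interest = $10,410.20; pay $8,116.52 → $2,293.68
Installment 6: $2,293.68 +$50.46 interest = $2,344.14; pay $2,344.14 → $0.00

$2,344.14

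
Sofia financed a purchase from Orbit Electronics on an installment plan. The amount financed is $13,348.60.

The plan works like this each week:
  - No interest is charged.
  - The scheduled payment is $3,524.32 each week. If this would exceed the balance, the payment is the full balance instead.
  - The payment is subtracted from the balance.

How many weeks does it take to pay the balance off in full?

4

# | Opening | Payment | End bal
1 | $13,348.60 | $3,524.32 | $9,824.28
2 | $9,824.28 | $3,524.32 | $6,299.96
3 | $6,299.96 | $3,524.32 | $2,775.64
4 | $2,775.64 | $2,775.64 | $0.00
Balance reaches $0.00 in week 4.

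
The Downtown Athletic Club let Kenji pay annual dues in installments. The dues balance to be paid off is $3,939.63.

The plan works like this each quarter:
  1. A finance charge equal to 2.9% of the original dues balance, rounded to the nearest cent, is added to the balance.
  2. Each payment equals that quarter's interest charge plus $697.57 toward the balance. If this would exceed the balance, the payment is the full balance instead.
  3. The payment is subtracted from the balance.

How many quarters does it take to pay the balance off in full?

6

Quarter 1: opening $3,939.63; interest $114.25 → $4,053.88; payment $811.82; balance $3,242.06
Quarter 2: opening $3,242.06; interest $114.25 → $3,356.31; payment $811.82; balance $2,544.49
Quarter 3: opening $2,544.49; interest $114.25 → $2,658.74; payment $811.82; balance $1,846.92
Quarter 4: opening $1,846.92; interest $114.25 → $1,961.17; payment $811.82; balance $1,149.35
Quarter 5: opening $1,149.35; interest $114.25 → $1,263.60; payment $811.82; balance $451.78
Quarter 6: opening $451.78; interest $114.25 → $566.03; payment $566.03; balance $0.00
Balance reaches $0.00 in quarter 6.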